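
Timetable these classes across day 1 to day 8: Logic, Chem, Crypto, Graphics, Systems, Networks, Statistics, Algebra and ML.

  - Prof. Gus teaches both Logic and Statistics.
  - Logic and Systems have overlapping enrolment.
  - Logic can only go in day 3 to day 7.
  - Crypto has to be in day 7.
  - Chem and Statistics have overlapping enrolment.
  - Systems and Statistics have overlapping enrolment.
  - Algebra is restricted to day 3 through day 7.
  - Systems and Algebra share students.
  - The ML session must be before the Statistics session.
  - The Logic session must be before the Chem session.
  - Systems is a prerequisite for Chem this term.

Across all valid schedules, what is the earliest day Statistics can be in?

Precedence pushes Statistics to at least day 2.
Statistics at day 2 is achievable: Crypto=day 7, Chem=day 4, Statistics=day 2, Algebra=day 3, Graphics=day 1, Systems=day 1, Logic=day 3, Networks=day 1, ML=day 1.

day 2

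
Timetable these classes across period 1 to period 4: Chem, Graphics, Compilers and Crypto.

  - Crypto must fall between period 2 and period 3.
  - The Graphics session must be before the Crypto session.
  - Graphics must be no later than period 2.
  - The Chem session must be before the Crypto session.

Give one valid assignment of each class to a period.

Graphics -> period 1, Chem -> period 1, Compilers -> period 1, Crypto -> period 2

Checking: Chem(period 1) before Crypto(period 2); Graphics(period 1) before Crypto(period 2); Graphics=period 1 in [period 1,period 2]; Crypto=period 2 in [period 2,period 3].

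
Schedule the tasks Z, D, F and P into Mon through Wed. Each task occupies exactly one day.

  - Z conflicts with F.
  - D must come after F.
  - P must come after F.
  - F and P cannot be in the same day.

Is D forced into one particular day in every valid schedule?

D can be Tue (e.g. F in Mon, P in Tue, D in Tue, Z in Tue) or Wed (e.g. Z -> Tue, D -> Wed, F -> Mon, P -> Tue).

No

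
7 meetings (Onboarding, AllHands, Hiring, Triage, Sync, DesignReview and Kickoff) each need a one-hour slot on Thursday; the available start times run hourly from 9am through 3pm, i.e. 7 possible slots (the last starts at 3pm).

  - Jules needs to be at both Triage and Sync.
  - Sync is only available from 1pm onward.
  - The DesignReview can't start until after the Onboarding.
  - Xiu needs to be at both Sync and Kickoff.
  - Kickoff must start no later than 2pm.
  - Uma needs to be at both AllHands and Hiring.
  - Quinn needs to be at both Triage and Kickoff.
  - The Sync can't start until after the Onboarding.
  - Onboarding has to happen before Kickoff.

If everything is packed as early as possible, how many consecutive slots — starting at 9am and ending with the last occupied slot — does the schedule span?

5 slots

The precedence chain requires at least 2 distinct slots.
Sync can't be placed before 1pm — that is slot 5 counting from 9am — so the schedule must run through at least 5 slots.
5 works (last occupied slot: 1pm): for example DesignReview=10am, Onboarding=9am, Hiring=10am, Kickoff=10am, Sync=1pm, Triage=9am, AllHands=9am.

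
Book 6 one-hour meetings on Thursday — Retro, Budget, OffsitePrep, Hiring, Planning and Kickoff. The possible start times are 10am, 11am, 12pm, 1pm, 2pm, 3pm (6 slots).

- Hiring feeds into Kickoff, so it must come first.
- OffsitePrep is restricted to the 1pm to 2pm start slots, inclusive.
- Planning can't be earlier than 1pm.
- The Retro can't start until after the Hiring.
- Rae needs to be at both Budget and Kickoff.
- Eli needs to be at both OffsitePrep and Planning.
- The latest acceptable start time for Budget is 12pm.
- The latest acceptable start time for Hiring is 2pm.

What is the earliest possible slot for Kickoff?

Precedence pushes Kickoff to at least 11am.
Kickoff at 11am is achievable: Kickoff -> 11am, Budget -> 10am, Hiring -> 10am, OffsitePrep -> 1pm, Planning -> 2pm, Retro -> 11am.

11am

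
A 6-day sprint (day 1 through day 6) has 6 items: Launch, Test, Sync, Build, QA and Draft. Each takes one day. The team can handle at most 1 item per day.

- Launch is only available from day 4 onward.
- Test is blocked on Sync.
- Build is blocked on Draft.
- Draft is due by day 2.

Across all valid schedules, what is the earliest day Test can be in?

day 3

Precedence pushes Test to at least day 2.
Test at day 3 is achievable: Draft -> day 1, Sync -> day 2, Test -> day 3, Build -> day 5, QA -> day 6, Launch -> day 4.
Nothing earlier works — the capacity limit rule out every day before day 3.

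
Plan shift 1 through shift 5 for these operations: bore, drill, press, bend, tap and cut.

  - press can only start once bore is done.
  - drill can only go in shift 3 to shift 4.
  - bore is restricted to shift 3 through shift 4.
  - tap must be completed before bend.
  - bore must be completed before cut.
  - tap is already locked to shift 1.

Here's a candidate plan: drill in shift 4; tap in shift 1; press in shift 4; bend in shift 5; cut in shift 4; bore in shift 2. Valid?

drill can only go in shift 3 to shift 4 — holds.
tap is already locked to shift 1 — holds.
press can only start once bore is done — holds.
tap must be completed before bend — holds.
bore is restricted to shift 3 through shift 4 — violated.
bore must be completed before cut — holds.

Invalid. bore is restricted to shift 3 through shift 4.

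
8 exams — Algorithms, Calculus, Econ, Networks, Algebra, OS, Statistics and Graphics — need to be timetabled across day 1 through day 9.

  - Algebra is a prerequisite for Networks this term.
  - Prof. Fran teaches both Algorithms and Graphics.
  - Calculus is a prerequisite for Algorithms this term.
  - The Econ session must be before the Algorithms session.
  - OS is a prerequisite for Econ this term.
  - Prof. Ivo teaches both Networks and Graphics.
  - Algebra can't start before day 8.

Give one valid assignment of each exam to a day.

Graphics=day 1, Econ=day 2, Algorithms=day 3, Calculus=day 1, Algebra=day 8, Statistics=day 1, Networks=day 9, OS=day 1

Checking: Calculus(day 1) before Algorithms(day 3); Econ(day 2) before Algorithms(day 3); OS(day 1) before Econ(day 2); Algebra(day 8) before Networks(day 9); Networks(day 9) != Graphics(day 1); Algorithms(day 3) != Graphics(day 1); Algebra=day 8 in [day 8,day 9].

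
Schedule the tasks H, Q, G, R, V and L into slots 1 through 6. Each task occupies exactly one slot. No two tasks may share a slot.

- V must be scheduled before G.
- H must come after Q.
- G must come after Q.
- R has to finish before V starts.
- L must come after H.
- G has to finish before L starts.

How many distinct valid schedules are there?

Splitting on H: it can be 2 (1), 3 (2), 4 (3), 5 (3). Listing each branch's schedules as (Q, G, R, V, L):
H=2: (1,5,3,4,6) — 1.
H=3: (1,5,2,4,6) (2,5,1,4,6) — 2.
H=4: (1,5,2,3,6) (2,5,1,3,6) (3,5,1,2,6) — 3.
H=5: (1,4,2,3,6) (2,4,1,3,6) (3,4,1,2,6) — 3.
Summing: 1 + 2 + 3 + 3 = 9.

9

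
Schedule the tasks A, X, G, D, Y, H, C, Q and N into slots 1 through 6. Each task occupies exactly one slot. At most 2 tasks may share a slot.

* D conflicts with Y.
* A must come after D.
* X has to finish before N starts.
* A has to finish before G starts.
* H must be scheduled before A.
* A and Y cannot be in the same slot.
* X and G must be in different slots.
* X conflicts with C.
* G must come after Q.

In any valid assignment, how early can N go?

Precedence pushes N to at least 2.
N at 2 is achievable: H -> 2; N -> 2; Y -> 4; C -> 5; A -> 3; D -> 1; X -> 1; Q -> 3; G -> 4.

2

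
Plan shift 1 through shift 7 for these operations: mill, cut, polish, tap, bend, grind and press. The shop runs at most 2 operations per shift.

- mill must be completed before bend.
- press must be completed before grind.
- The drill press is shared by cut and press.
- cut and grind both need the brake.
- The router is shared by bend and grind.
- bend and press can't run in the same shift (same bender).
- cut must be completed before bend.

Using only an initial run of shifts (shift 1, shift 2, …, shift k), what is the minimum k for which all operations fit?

The precedence chain requires at least 2 distinct shifts.
With at most 2 per shift and 7 operations, at least 4 shifts are needed.
4 works (last occupied shift: shift 4): for example mill -> shift 1; bend -> shift 2; tap -> shift 3; press -> shift 3; polish -> shift 2; cut -> shift 1; grind -> shift 4.

4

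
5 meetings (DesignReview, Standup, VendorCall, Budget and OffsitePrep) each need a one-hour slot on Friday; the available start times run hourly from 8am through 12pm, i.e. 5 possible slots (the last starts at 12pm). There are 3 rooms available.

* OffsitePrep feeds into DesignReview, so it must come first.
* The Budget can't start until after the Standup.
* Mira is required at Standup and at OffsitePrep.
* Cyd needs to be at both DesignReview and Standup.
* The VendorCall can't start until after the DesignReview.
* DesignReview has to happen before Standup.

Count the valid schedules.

13

Splitting on DesignReview: it can be 9am (9), 10am (4). Listing each branch's schedules as (Standup, VendorCall, Budget, OffsitePrep):
DesignReview=9am: (10am,10am,11am,8am) (10am,10am,12pm,8am) (10am,11am,11am,8am) (10am,11am,12pm,8am) (10am,12pm,11am,8am) (10am,12pm,12pm,8am) (11am,10am,12pm,8am) (11am,11am,12pm,8am) (11am,12pm,12pm,8am) — 9.
DesignReview=10am: (11am,11am,12pm,8am) (11am,11am,12pm,9am) (11am,12pm,12pm,8am) (11am,12pm,12pm,9am) — 4.
Summing: 9 + 4 = 13.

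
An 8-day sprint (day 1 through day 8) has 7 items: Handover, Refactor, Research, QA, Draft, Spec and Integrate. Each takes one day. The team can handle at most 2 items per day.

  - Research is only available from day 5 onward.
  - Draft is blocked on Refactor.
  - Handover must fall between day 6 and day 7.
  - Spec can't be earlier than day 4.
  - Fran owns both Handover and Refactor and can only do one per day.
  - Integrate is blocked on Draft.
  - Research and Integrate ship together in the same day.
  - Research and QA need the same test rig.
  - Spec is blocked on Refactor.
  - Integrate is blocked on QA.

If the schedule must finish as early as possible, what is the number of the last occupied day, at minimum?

day 6

The precedence chain requires at least 3 distinct days.
With at most 2 per day and 7 work items, at least 4 days are needed.
Handover can't be placed before day 6, so the schedule must run through at least day 6.
6 works (last occupied day: day 6): for example Handover -> day 6, Refactor -> day 1, Draft -> day 2, Spec -> day 4, Integrate -> day 5, Research -> day 5, QA -> day 1.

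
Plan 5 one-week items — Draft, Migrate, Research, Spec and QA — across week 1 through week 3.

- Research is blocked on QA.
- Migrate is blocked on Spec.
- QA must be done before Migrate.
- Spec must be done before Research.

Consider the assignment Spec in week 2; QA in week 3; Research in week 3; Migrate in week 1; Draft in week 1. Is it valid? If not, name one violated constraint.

Research is blocked on QA — violated.
Spec must be done before Research — holds.
QA must be done before Migrate — violated.
Migrate is blocked on Spec — violated.

No — it violates: QA must be done before Migrate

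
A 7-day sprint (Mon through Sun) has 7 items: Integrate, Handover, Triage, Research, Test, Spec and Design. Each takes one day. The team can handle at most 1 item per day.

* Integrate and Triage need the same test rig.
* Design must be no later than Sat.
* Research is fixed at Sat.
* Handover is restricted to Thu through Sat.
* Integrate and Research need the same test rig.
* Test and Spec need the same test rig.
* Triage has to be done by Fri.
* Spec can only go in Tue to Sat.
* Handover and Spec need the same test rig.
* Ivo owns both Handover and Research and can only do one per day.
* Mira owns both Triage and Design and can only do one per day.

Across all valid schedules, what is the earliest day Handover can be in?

Handover is available from Thu; Handover's own window allows nothing later than Sat.
Handover at Thu is achievable: Spec in Tue; Research in Sat; Test in Sun; Design in Wed; Integrate in Fri; Handover in Thu; Triage in Mon.

Thu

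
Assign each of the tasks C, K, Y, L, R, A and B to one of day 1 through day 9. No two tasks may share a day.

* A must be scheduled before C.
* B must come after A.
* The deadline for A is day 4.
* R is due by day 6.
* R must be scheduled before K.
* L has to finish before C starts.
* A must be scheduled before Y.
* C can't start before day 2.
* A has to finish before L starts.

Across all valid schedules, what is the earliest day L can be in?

day 2

Precedence pushes L to at least day 2; downstream work caps L at day 8.
L at day 2 is achievable: K=day 5, L=day 2, R=day 3, C=day 4, A=day 1, Y=day 6, B=day 7.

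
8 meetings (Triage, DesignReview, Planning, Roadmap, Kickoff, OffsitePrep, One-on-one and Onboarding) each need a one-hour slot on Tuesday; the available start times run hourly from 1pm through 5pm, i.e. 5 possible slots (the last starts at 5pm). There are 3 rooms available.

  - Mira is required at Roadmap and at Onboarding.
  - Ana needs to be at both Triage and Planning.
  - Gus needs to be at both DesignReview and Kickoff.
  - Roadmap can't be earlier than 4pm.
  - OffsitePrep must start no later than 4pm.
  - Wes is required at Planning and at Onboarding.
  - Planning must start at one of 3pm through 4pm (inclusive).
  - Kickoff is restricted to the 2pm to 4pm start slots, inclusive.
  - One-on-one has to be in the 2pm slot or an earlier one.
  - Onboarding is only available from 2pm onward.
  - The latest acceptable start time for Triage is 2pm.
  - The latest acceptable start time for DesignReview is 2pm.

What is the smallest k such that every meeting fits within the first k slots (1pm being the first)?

4

With at most 3 per slot and 8 meetings, at least 3 slots are needed.
Roadmap can't be placed before 4pm — that is slot 4 counting from 1pm — so the schedule must run through at least 4 slots.
4 works (last occupied slot: 4pm): for example Roadmap in 4pm, One-on-one in 1pm, Triage in 1pm, Planning in 3pm, OffsitePrep in 2pm, Onboarding in 2pm, DesignReview in 1pm, Kickoff in 2pm.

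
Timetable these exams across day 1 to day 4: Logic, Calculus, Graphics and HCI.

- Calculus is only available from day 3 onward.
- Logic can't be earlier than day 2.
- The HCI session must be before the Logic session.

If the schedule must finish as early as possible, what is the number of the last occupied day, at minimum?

3

The precedence chain requires at least 2 distinct days.
Calculus can't be placed before day 3, so the schedule must run through at least day 3.
3 works (last occupied day: day 3): for example HCI=day 1, Calculus=day 3, Graphics=day 1, Logic=day 2.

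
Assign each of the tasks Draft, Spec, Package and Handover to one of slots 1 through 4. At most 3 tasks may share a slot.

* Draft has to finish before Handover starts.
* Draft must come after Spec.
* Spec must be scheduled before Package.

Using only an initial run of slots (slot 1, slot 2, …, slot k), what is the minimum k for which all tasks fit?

The precedence chain requires at least 3 distinct slots.
With at most 3 per slot and 4 tasks, at least 2 slots are needed.
3 works (last occupied slot: 3): for example Spec in 1, Handover in 3, Package in 2, Draft in 2.

3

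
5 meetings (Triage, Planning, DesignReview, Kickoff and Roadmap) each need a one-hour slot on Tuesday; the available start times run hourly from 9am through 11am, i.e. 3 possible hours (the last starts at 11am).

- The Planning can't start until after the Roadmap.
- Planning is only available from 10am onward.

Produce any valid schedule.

DesignReview=9am; Roadmap=9am; Planning=10am; Triage=9am; Kickoff=9am

Checking: Roadmap(9am) before Planning(10am); Planning=10am in [10am,11am].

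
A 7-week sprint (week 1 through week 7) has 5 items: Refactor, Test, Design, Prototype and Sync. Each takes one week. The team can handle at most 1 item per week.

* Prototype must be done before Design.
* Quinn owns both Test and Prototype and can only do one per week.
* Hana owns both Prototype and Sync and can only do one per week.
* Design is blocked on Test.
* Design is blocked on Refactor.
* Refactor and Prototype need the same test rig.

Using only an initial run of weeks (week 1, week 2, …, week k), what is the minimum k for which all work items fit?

The precedence chain requires at least 2 distinct weeks.
With at most 1 per week and 5 work items, at least 5 weeks are needed.
5 works (last occupied week: week 5): for example Prototype -> week 3, Test -> week 2, Design -> week 4, Sync -> week 5, Refactor -> week 1.

5 weeks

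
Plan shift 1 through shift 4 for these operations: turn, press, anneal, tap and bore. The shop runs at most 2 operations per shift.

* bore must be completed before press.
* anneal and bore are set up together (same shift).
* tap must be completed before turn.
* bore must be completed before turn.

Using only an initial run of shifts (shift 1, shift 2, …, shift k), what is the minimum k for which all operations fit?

3

The precedence chain requires at least 2 distinct shifts.
With at most 2 per shift and 5 operations, at least 3 shifts are needed.
3 works (last occupied shift: shift 3): for example bore -> shift 1, anneal -> shift 1, press -> shift 2, turn -> shift 3, tap -> shift 2.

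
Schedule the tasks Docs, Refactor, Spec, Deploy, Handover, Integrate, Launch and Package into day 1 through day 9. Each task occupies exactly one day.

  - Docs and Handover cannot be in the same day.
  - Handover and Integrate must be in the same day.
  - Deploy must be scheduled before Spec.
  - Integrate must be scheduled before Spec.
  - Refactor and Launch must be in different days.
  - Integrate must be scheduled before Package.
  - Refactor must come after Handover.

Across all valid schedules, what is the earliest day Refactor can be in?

Precedence pushes Refactor to at least day 2.
Refactor at day 2 is achievable: Launch -> day 1; Spec -> day 2; Refactor -> day 2; Integrate -> day 1; Handover -> day 1; Deploy -> day 1; Package -> day 2; Docs -> day 2.

day 2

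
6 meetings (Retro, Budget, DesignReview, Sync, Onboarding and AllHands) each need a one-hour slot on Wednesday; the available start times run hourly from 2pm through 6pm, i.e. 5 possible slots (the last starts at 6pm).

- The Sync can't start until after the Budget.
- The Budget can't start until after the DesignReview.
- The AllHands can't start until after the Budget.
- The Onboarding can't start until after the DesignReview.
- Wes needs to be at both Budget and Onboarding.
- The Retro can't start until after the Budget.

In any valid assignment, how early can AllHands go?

4pm

Precedence pushes AllHands to at least 4pm.
AllHands at 4pm is achievable: Sync -> 4pm; AllHands -> 4pm; Budget -> 3pm; Onboarding -> 4pm; Retro -> 4pm; DesignReview -> 2pm.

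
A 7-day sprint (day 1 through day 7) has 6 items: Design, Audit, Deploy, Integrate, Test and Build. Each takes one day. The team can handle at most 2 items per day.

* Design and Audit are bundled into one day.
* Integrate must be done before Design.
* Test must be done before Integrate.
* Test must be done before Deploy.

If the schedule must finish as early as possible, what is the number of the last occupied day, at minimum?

The precedence chain requires at least 3 distinct days.
With at most 2 per day and 6 work items, at least 3 days are needed.
3 works (last occupied day: day 3): for example Audit in day 3; Deploy in day 2; Integrate in day 2; Test in day 1; Design in day 3; Build in day 1.

day 3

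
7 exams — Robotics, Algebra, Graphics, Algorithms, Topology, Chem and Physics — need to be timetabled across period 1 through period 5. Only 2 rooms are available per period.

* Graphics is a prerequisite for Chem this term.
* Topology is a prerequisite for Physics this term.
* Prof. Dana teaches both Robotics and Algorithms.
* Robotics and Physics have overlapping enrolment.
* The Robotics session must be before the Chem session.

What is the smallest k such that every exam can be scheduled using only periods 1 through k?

The precedence chain requires at least 2 distinct periods.
With at most 2 per period and 7 exams, at least 4 periods are needed.
4 works (last occupied period: period 4): for example Robotics in period 1; Algorithms in period 4; Graphics in period 1; Physics in period 3; Algebra in period 3; Topology in period 2; Chem in period 2.

4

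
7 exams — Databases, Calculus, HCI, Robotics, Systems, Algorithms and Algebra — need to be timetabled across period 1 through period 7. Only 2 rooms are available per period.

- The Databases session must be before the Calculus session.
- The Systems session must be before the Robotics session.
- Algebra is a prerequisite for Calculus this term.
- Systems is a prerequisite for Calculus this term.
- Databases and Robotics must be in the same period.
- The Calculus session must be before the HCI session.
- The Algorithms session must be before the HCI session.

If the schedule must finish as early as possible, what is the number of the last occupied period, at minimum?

4

The precedence chain requires at least 4 distinct periods.
With at most 2 per period and 7 exams, at least 4 periods are needed.
4 works (last occupied period: period 4): for example Robotics -> period 2, Algorithms -> period 3, Algebra -> period 1, Calculus -> period 3, HCI -> period 4, Databases -> period 2, Systems -> period 1.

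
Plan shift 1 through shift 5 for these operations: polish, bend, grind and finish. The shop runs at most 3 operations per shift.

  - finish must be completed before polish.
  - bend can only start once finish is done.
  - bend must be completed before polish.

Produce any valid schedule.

bend in shift 2; finish in shift 1; polish in shift 3; grind in shift 1

Checking: finish(shift 1) before bend(shift 2); finish(shift 1) before polish(shift 3); bend(shift 2) before polish(shift 3); max 2 per shift (cap 3).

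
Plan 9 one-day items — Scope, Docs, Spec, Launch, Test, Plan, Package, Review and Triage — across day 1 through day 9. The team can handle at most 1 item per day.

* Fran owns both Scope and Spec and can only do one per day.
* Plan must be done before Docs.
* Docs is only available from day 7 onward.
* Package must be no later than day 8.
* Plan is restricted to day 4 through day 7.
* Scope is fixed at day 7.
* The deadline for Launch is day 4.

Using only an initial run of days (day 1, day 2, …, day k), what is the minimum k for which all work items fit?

9 days

The precedence chain requires at least 2 distinct days.
With at most 1 per day and 9 work items, at least 9 days are needed.
Scope can't be placed before day 7, so the schedule must run through at least day 7.
9 works (last occupied day: day 9): for example Scope in day 7; Docs in day 8; Test in day 5; Launch in day 1; Triage in day 9; Package in day 2; Spec in day 3; Plan in day 4; Review in day 6.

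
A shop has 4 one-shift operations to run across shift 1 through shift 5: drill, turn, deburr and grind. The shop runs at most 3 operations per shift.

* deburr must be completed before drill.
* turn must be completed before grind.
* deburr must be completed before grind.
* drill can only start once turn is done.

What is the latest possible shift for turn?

shift 4

Downstream work caps turn at shift 4.
turn at shift 4 is achievable: grind=shift 5; deburr=shift 1; turn=shift 4; drill=shift 5.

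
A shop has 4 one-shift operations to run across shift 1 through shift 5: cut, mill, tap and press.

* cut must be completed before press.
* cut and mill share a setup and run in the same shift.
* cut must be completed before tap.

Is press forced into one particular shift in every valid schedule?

No

press can be shift 2 (e.g. mill -> shift 1, cut -> shift 1, tap -> shift 2, press -> shift 2) or shift 3 (e.g. cut -> shift 1, press -> shift 3, mill -> shift 1, tap -> shift 2).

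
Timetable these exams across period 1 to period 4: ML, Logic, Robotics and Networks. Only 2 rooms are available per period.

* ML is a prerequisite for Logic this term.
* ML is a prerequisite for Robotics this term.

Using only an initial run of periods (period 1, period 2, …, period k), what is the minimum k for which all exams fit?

2 periods

The precedence chain requires at least 2 distinct periods.
With at most 2 per period and 4 exams, at least 2 periods are needed.
2 works (last occupied period: period 2): for example Robotics -> period 2; Logic -> period 2; Networks -> period 1; ML -> period 1.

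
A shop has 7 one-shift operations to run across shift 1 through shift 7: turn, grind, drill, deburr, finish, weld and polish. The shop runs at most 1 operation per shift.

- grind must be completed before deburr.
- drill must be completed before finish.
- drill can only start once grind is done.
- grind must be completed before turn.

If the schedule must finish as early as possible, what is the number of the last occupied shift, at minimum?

shift 7

The precedence chain requires at least 3 distinct shifts.
With at most 1 per shift and 7 operations, at least 7 shifts are needed.
7 works (last occupied shift: shift 7): for example grind -> shift 1, weld -> shift 6, polish -> shift 7, finish -> shift 5, deburr -> shift 4, turn -> shift 3, drill -> shift 2.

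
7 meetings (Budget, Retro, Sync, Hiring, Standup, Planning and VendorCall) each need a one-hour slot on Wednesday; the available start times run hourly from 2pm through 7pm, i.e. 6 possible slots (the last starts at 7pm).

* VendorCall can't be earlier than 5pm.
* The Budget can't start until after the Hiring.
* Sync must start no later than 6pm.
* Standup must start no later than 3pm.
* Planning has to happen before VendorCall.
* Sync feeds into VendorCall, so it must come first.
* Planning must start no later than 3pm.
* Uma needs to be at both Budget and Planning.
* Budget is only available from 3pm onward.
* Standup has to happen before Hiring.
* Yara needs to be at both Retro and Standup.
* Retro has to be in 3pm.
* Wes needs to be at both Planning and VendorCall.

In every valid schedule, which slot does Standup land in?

2pm

Standup's window is 2pm–3pm.
Retro is fixed at 3pm, and Standup can't share a slot with Retro.
So Standup must be 2pm.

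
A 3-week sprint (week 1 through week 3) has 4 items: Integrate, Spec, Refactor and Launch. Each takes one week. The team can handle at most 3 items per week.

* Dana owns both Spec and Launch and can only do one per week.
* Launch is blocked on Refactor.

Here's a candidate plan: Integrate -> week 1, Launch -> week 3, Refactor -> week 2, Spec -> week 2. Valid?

Valid

Launch is blocked on Refactor — holds.
The team can handle at most 3 items per week — holds.
Dana owns both Spec and Launch and can only do one per week — holds.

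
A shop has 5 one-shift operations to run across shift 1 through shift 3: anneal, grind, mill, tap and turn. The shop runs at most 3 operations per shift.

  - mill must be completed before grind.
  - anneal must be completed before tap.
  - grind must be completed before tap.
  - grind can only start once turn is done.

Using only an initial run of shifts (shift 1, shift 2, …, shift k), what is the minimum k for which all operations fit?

The precedence chain requires at least 3 distinct shifts.
With at most 3 per shift and 5 operations, at least 2 shifts are needed.
3 works (last occupied shift: shift 3): for example grind=shift 2; anneal=shift 1; tap=shift 3; turn=shift 1; mill=shift 1.

3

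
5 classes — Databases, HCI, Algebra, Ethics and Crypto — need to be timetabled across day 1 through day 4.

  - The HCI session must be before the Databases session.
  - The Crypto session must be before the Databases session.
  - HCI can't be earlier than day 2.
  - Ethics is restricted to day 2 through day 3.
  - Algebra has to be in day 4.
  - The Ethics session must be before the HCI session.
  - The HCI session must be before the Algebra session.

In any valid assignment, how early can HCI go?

day 3

HCI is available from day 2; precedence pushes HCI to at least day 3; downstream work caps HCI at day 3.
HCI at day 3 is achievable: Algebra in day 4; HCI in day 3; Ethics in day 2; Databases in day 4; Crypto in day 1.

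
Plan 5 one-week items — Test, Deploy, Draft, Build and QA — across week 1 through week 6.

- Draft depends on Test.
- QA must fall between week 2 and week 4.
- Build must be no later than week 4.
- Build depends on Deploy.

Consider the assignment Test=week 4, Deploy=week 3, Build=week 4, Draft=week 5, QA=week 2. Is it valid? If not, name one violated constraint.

Yes, all constraints hold

Build depends on Deploy — holds.
Draft depends on Test — holds.
Build must be no later than week 4 — holds.
QA must fall between week 2 and week 4 — holds.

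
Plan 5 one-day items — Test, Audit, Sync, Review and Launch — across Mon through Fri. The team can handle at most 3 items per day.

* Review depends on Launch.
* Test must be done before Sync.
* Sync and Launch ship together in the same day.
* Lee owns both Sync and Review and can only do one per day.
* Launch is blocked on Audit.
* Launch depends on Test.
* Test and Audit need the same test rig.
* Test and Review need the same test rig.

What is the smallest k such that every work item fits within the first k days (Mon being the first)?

The precedence chain requires at least 3 distinct days.
With at most 3 per day and 5 work items, at least 2 days are needed.
Could 3 days be enough, i.e. nothing placed later than Wed? No: Launch must come after Test (at Mon or later) → {Tue, Wed}; Test must come before Launch (at Wed or earlier) → {Mon, Tue}; Audit must come before Launch (at Wed or earlier) → {Mon, Tue}; Review must come after Launch (at Tue or later) → {Wed}; Launch must come before Review (at Wed or earlier) → {Tue}; Test must come before Launch (at Tue or earlier) → {Mon}; Audit must come before Launch (at Tue or earlier) → {Mon}; Audit can't share with Test (Mon) → nothing is left.
So 3 days is not enough.
4 works (last occupied day: Thu): for example Sync in Wed, Launch in Wed, Review in Thu, Audit in Tue, Test in Mon.

4 days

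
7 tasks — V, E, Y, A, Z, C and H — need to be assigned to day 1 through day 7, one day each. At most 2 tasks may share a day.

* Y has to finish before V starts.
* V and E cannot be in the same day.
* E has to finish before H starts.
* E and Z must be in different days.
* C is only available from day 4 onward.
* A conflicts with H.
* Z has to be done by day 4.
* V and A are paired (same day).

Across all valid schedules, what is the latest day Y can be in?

day 6

Downstream work caps Y at day 6.
Y at day 6 is achievable: C in day 4; Z in day 1; H in day 3; V in day 7; Y in day 6; E in day 2; A in day 7.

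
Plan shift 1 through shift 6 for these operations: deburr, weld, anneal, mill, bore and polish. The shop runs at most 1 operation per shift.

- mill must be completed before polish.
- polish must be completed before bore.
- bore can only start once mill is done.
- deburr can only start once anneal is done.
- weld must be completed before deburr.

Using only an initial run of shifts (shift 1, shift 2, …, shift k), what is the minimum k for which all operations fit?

The precedence chain requires at least 3 distinct shifts.
With at most 1 per shift and 6 operations, at least 6 shifts are needed.
6 works (last occupied shift: shift 6): for example bore in shift 6, anneal in shift 2, polish in shift 5, weld in shift 1, mill in shift 4, deburr in shift 3.

6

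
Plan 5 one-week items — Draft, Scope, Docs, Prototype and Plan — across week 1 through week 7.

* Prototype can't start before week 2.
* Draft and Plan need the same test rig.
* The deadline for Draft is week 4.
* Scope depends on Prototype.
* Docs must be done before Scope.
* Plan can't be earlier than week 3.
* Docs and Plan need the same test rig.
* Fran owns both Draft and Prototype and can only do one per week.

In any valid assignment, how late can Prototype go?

week 6

Prototype is available from week 2; downstream work caps Prototype at week 6.
Prototype at week 6 is achievable: Plan in week 3, Draft in week 1, Prototype in week 6, Docs in week 1, Scope in week 7.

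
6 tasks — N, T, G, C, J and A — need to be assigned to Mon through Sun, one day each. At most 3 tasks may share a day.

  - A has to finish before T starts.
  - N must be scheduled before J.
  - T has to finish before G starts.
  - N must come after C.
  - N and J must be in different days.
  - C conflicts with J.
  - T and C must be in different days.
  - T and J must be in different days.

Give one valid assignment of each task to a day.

A=Mon; C=Mon; T=Tue; N=Tue; J=Wed; G=Wed

Checking: N(Tue) before J(Wed); A(Mon) before T(Tue); T(Tue) before G(Wed); C(Mon) before N(Tue); N(Tue) != J(Wed); T(Tue) != J(Wed); C(Mon) != J(Wed); T(Tue) != C(Mon); max 2 per day (cap 3).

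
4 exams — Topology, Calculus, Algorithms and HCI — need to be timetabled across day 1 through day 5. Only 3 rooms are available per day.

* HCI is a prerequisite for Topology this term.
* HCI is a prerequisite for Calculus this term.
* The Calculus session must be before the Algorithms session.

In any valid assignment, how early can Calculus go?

day 2

Precedence pushes Calculus to at least day 2; downstream work caps Calculus at day 4.
Calculus at day 2 is achievable: Calculus in day 2; HCI in day 1; Topology in day 2; Algorithms in day 3.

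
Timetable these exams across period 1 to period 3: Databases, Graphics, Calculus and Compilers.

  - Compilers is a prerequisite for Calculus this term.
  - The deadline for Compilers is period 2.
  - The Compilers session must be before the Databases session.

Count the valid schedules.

Splitting on Databases: it can be period 2 (6), period 3 (9). Listing each branch's schedules as (Graphics, Calculus, Compilers) by period number:
Databases=period 2: (1,2,1) (1,3,1) (2,2,1) (2,3,1) (3,2,1) (3,3,1) — 6.
Databases=period 3: (1,2,1) (1,3,1) (1,3,2) (2,2,1) (2,3,1) (2,3,2) (3,2,1) (3,3,1) (3,3,2) — 9.
Summing: 6 + 9 = 15.

15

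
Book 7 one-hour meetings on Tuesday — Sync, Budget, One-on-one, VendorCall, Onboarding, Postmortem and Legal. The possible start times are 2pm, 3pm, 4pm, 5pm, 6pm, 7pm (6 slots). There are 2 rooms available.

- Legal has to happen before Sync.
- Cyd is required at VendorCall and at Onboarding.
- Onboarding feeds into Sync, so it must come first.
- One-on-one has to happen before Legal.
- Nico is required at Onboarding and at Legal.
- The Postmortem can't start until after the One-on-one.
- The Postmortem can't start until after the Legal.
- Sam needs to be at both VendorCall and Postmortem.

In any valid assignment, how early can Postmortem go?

Precedence pushes Postmortem to at least 4pm.
Postmortem at 4pm is achievable: VendorCall -> 5pm, One-on-one -> 2pm, Legal -> 3pm, Onboarding -> 2pm, Budget -> 3pm, Sync -> 4pm, Postmortem -> 4pm.

4pm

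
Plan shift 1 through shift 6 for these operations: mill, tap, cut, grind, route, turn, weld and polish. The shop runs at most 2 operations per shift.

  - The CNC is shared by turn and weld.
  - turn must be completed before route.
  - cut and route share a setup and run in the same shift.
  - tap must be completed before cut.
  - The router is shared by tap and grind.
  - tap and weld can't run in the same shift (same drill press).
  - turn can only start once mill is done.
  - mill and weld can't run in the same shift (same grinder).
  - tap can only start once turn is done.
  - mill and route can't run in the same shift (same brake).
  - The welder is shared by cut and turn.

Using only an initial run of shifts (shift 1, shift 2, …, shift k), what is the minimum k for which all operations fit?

The precedence chain requires at least 4 distinct shifts.
With at most 2 per shift and 8 operations, at least 4 shifts are needed.
Could 4 shifts be enough, i.e. nothing placed later than shift 4? No: tap must come after turn (at shift 1 or later) → {shift 2, shift 3, shift 4}; turn must come before tap (at shift 4 or earlier) → {shift 1, shift 2, shift 3}; route must come after turn (at shift 1 or later) → {shift 2, shift 3, shift 4}; cut must come after tap (at shift 2 or later) → {shift 3, shift 4}; tap must come before cut (at shift 4 or earlier) → {shift 2, shift 3}; turn must come after mill (at shift 1 or later) → {shift 2, shift 3}; mill must come before turn (at shift 3 or earlier) → {shift 1, shift 2}; route must be in the same shift as cut (in {shift 3, shift 4}) → {shift 3, shift 4}; tap must come after turn (at shift 2 or later) → {shift 3}; turn must come before tap (at shift 3 or earlier) → {shift 2}; cut must come after tap (at shift 3 or later) → {shift 4}; mill must come before turn (at shift 2 or earlier) → {shift 1}; route must be in the same shift as cut (in {shift 4}) → {shift 4}; weld can't share with turn (shift 2) → {shift 1, shift 3, shift 4}; weld can't share with tap (shift 3) → {shift 1, shift 4}; weld can't share with mill (shift 1) → {shift 4}; that puts cut, route and weld all in shift 4 — more than 2 per shift.
So 4 shifts is not enough.
5 works (last occupied shift: shift 5): for example grind -> shift 1; cut -> shift 4; route -> shift 4; polish -> shift 2; weld -> shift 5; mill -> shift 1; tap -> shift 3; turn -> shift 2.

5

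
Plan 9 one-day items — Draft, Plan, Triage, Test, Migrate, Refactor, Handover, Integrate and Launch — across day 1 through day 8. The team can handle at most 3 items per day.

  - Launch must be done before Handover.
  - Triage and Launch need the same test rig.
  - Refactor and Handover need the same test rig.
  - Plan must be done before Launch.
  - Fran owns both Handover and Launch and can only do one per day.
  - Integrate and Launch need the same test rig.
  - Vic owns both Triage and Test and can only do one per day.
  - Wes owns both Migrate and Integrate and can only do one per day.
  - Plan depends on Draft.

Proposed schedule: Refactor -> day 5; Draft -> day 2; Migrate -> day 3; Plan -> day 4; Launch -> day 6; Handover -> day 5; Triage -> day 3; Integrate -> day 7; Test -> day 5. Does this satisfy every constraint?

Plan depends on Draft — holds.
Triage and Launch need the same test rig — holds.
Refactor and Handover need the same test rig — violated.
Integrate and Launch need the same test rig — holds.
Vic owns both Triage and Test and can only do one per day — holds.
The team can handle at most 3 items per day — holds.
Launch must be done before Handover — violated.
Wes owns both Migrate and Integrate and can only do one per day — holds.
Fran owns both Handover and Launch and can only do one per day — holds.
Plan must be done before Launch — holds.

No. Launch must be done before Handover is not satisfied.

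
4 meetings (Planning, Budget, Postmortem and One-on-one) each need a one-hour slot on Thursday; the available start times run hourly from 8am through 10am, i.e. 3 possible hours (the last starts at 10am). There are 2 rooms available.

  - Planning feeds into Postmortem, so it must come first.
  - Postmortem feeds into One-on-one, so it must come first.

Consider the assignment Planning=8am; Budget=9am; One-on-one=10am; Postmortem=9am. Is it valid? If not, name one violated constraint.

Planning feeds into Postmortem, so it must come first — holds.
There are 2 rooms available — holds.
Postmortem feeds into One-on-one, so it must come first — holds.

Valid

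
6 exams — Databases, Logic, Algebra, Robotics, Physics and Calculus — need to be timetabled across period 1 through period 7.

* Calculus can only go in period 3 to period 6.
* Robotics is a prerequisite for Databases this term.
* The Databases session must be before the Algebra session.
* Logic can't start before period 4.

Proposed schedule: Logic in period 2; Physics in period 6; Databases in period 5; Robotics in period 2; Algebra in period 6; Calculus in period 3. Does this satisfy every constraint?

The Databases session must be before the Algebra session — holds.
Logic can't start before period 4 — violated.
Calculus can only go in period 3 to period 6 — holds.
Robotics is a prerequisite for Databases this term — holds.

No — it violates: Logic can't start before period 4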